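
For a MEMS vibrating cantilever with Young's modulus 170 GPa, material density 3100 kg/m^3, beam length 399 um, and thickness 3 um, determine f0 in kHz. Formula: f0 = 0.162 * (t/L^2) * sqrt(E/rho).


Step 1: Convert units to SI.
t_SI = 3e-6 m, L_SI = 399e-6 m
Step 2: Calculate sqrt(E/rho).
sqrt(170e9 / 3100) = 7405.32 m/s
Step 3: Compute f0.
f0 = 0.162 * 3e-6 / (399e-6)^2 * 7405.32 = 22606.6 Hz = 22.61 kHz


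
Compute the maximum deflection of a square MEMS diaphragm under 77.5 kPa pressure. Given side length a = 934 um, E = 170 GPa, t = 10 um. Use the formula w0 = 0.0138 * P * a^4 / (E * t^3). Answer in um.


Step 1: Convert pressure to compatible units (E is in GPa, so P in GPa).
P = 77.5 kPa = 77.5e-6 GPa
Step 2: Compute numerator: 0.0138 * P * a^4.
a^4 = 934^4 = 761004990736
numerator = 0.0138 * 77.5e-6 * 761004990736 = 8.138948e+05
Step 3: Compute denominator: E * t^3 = 170 * 10^3 = 170000
Step 4: w0 = numerator / denominator = 8.138948e+05 / 170000 = 4.7876 um


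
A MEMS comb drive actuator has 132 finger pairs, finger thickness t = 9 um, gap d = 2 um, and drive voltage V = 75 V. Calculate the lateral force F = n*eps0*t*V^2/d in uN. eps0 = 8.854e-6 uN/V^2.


Step 1: Parameters: n=132, eps0=8.854e-6 uN/V^2, t=9 um, V=75 V, d=2 um
Step 2: V^2 = 5625
Step 3: F = 132 * 8.854e-6 * 9 * 5625 / 2
F = 29.583 uN


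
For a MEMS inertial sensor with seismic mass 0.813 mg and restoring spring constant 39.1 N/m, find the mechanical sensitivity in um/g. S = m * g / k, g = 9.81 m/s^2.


Step 1: Convert mass: m = 0.813 mg = 8.13e-07 kg
Step 2: S = m * g / k = 8.13e-07 * 9.81 / 39.1
Step 3: S = 2.04e-07 m/g
Step 4: Convert to um/g: S = 0.204 um/g


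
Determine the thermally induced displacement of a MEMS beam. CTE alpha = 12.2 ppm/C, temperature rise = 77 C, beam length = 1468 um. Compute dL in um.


Step 1: Convert CTE: alpha = 12.2 ppm/C = 12.2e-6 /C
Step 2: dL = 12.2e-6 * 77 * 1468
dL = 1.379 um


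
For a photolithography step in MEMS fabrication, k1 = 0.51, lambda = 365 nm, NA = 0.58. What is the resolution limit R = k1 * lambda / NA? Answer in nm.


Step 1: Identify values: k1 = 0.51, lambda = 365 nm, NA = 0.58
Step 2: R = k1 * lambda / NA
R = 0.51 * 365 / 0.58
R = 320.9 nm


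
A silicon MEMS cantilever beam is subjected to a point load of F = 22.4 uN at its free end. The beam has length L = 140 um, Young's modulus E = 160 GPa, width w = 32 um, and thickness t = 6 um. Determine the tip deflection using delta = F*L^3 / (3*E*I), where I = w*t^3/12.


Step 1: Calculate the second moment of area.
I = w * t^3 / 12 = 32 * 6^3 / 12 = 576.0 um^4
Step 2: Convert E to consistent units (1 GPa = 1000 uN/um^2).
E = 160 GPa = 160000 uN/um^2
Step 3: Calculate tip deflection.
delta = F * L^3 / (3 * E * I)
delta = 22.4 * 140^3 / (3 * 160000 * 576.0)
delta = 0.2223 um


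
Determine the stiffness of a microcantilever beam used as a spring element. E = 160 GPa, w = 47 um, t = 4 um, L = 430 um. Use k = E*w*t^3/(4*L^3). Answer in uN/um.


Step 1: Convert E to consistent units (1 GPa = 1000 uN/um^2).
E = 160 GPa = 160000 uN/um^2
Step 2: Compute t^3 = 4^3 = 64
Step 3: Compute L^3 = 430^3 = 79507000
Step 4: k = 160000 * 47 * 64 / (4 * 79507000)
k = 1.5133 uN/um


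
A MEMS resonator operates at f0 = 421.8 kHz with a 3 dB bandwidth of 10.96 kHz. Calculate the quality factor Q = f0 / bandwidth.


Step 1: Q = f0 / bandwidth
Step 2: Q = 421.8 / 10.96
Q = 38.5


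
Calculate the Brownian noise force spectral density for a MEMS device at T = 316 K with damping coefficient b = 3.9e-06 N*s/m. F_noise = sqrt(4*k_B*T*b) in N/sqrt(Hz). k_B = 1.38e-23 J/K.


Step 1: Compute 4 * k_B * T * b
= 4 * 1.38e-23 * 316 * 3.9e-06
= 6.8028e-26 N^2/Hz
Step 2: F_noise = sqrt(6.8028e-26)
F_noise = 2.61e-13 N/sqrt(Hz)


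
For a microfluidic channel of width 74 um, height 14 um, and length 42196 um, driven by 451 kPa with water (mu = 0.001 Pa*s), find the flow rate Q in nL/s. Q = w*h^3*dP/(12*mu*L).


Step 1: Convert all dimensions to SI (meters).
w = 74e-6 m, h = 14e-6 m, L = 42196e-6 m, dP = 451e3 Pa
Step 2: Q = w * h^3 * dP / (12 * mu * L)
Q = 74e-6 * (14e-6)^3 * 451e3 / (12 * 0.001 * 42196e-6) = 1.8085888e-10 m^3/s
Step 3: Convert Q from m^3/s to nL/s (1 m^3 = 1e12 nL, so multiply by 1e12).
Q = 180.859 nL/s


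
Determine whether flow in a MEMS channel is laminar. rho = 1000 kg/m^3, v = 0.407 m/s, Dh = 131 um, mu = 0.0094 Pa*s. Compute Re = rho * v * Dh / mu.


Step 1: Convert Dh to meters: Dh = 131e-6 m
Step 2: Re = rho * v * Dh / mu
Re = 1000 * 0.407 * 131e-6 / 0.0094
Re = 5.672
Since Re = 5.672 is below ~2300, the flow is laminar.


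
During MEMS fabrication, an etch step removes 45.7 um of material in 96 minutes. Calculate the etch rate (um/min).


Step 1: Etch rate = depth / time
Step 2: rate = 45.7 / 96
rate = 0.476 um/min


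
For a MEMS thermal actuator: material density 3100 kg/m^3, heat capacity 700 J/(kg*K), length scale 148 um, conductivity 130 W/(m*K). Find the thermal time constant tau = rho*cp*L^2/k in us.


Step 1: Convert L to m: L = 148e-6 m
Step 2: L^2 = (148e-6)^2 = 2.1904e-08 m^2
Step 3: tau = 3100 * 700 * 2.1904e-08 / 130 = 3.6562831e-04 s
Step 4: Convert to microseconds (multiply by 1e6).
tau = 365.628 us


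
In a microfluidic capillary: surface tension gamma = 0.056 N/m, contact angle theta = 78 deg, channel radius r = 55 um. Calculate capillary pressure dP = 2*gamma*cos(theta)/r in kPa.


Step 1: cos(78 deg) = 0.2079
Step 2: Convert r to m: r = 55e-6 m
Step 3: dP = 2 * 0.056 * 0.2079 / 55e-6 = 423.4 Pa
Step 4: Convert Pa to kPa (divide by 1000).
dP = 0.42 kPa


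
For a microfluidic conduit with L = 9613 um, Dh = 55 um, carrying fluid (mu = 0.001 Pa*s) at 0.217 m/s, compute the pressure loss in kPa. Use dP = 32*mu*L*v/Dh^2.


Step 1: Convert to SI: L = 9613e-6 m, Dh = 55e-6 m
Step 2: dP = 32 * 0.001 * 9613e-6 * 0.217 / (55e-6)^2
Step 3: dP = 22067.00 Pa
Step 4: Convert to kPa: dP = 22.07 kPa


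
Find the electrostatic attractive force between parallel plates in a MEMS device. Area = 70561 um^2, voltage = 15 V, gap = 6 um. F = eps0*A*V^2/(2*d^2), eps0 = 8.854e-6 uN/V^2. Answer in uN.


Step 1: Identify parameters.
eps0 = 8.854e-6 uN/V^2, A = 70561 um^2, V = 15 V, d = 6 um
Step 2: Compute V^2 = 15^2 = 225
Step 3: Compute d^2 = 6^2 = 36
Step 4: F = 0.5 * 8.854e-6 * 70561 * 225 / 36
F = 1.952 uN


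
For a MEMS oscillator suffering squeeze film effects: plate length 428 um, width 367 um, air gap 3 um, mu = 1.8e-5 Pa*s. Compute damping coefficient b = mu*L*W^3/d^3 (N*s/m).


Step 1: Convert to SI.
L = 428e-6 m, W = 367e-6 m, d = 3e-6 m
Step 2: W^3 = (367e-6)^3 = 4.94e-11 m^3
Step 3: d^3 = (3e-6)^3 = 2.70e-17 m^3
Step 4: b = 1.8e-5 * 428e-6 * 4.94e-11 / 2.70e-17
b = 1.41e-02 N*s/m


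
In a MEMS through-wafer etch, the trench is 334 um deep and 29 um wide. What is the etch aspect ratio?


Step 1: AR = depth / width
Step 2: AR = 334 / 29
AR = 11.5


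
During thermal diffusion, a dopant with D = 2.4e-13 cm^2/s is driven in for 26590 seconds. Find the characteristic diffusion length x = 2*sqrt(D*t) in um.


Step 1: Compute D*t = 2.4e-13 * 26590 = 6.3816e-09 cm^2
Step 2: sqrt(D*t) = 7.98849e-05 cm
Step 3: x = 2 * 7.98849e-05 cm = 1.597698e-04 cm
Step 4: Convert to um (1 cm = 1e4 um): x = 1.598 um


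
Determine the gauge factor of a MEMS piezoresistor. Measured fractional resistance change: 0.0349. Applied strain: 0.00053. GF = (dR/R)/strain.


Step 1: Identify values.
dR/R = 0.0349, strain = 0.00053
Step 2: GF = (dR/R) / strain = 0.0349 / 0.00053
GF = 65.8


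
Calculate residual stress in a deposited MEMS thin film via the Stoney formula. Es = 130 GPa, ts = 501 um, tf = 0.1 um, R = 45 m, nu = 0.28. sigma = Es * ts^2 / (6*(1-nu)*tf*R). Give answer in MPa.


Step 1: Compute numerator: Es * ts^2 = 130 * 501^2 = 32630130 (GPa*um^2)
Step 2: Compute denominator (R in um): 6*(1-nu)*tf*R = 6*0.72*0.1*45e6 = 19440000.0 (um^2)
Step 3: sigma (GPa) = 32630130 / 19440000.0 = 1.678505e+00 GPa
Step 4: Convert to MPa (x1000): sigma = 1678.5 MPa


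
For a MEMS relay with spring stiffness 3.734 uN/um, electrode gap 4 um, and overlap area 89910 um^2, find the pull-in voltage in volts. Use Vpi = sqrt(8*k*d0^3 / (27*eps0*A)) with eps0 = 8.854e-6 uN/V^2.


Step 1: Compute numerator: 8 * k * d0^3 = 8 * 3.734 * 4^3 = 1911.808
Step 2: Compute denominator: 27 * eps0 * A = 27 * 8.854e-6 * 89910 = 21.493705
Step 3: Vpi = sqrt(1911.808 / 21.493705)
Vpi = 9.43 V


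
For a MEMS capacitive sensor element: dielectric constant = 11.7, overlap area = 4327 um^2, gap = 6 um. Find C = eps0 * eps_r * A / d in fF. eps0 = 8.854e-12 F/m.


Step 1: Convert area to m^2: A = 4327e-12 m^2
Step 2: Convert gap to m: d = 6e-6 m
Step 3: C = eps0 * eps_r * A / d
C = 8.854e-12 * 11.7 * 4327e-12 / 6e-6
Step 4: Convert to fF (multiply by 1e15).
C = 74.71 fF


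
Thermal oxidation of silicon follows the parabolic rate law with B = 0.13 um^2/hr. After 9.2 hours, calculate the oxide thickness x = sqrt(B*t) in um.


Step 1: Compute B*t = 0.13 * 9.2 = 1.196
Step 2: x = sqrt(1.196)
x = 1.094 um


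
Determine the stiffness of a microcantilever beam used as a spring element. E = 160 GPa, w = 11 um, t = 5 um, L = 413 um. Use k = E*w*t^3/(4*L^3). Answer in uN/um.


Step 1: Convert E to consistent units (1 GPa = 1000 uN/um^2).
E = 160 GPa = 160000 uN/um^2
Step 2: Compute t^3 = 5^3 = 125
Step 3: Compute L^3 = 413^3 = 70444997
Step 4: k = 160000 * 11 * 125 / (4 * 70444997)
k = 0.7808 uN/um


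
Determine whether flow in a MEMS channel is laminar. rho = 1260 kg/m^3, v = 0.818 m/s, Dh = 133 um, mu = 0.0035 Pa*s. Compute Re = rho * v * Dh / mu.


Step 1: Convert Dh to meters: Dh = 133e-6 m
Step 2: Re = rho * v * Dh / mu
Re = 1260 * 0.818 * 133e-6 / 0.0035
Re = 39.166
Since Re = 39.166 is below ~2300, the flow is laminar.


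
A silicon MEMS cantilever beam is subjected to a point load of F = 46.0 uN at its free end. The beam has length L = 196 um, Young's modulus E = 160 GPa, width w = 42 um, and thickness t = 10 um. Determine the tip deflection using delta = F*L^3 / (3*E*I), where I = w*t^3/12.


Step 1: Calculate the second moment of area.
I = w * t^3 / 12 = 42 * 10^3 / 12 = 3500.0 um^4
Step 2: Convert E to consistent units (1 GPa = 1000 uN/um^2).
E = 160 GPa = 160000 uN/um^2
Step 3: Calculate tip deflection.
delta = F * L^3 / (3 * E * I)
delta = 46.0 * 196^3 / (3 * 160000 * 3500.0)
delta = 0.2062 um


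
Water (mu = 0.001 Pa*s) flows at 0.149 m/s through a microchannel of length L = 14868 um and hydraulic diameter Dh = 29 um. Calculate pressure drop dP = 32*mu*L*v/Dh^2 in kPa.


Step 1: Convert to SI: L = 14868e-6 m, Dh = 29e-6 m
Step 2: dP = 32 * 0.001 * 14868e-6 * 0.149 / (29e-6)^2
Step 3: dP = 84293.25 Pa
Step 4: Convert to kPa: dP = 84.29 kPa


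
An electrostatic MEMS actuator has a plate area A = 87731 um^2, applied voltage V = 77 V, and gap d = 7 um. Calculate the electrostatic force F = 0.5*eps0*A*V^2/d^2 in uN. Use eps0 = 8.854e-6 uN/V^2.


Step 1: Identify parameters.
eps0 = 8.854e-6 uN/V^2, A = 87731 um^2, V = 77 V, d = 7 um
Step 2: Compute V^2 = 77^2 = 5929
Step 3: Compute d^2 = 7^2 = 49
Step 4: F = 0.5 * 8.854e-6 * 87731 * 5929 / 49
F = 46.995 uN


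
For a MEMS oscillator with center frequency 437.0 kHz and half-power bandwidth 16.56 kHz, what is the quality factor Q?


Step 1: Q = f0 / bandwidth
Step 2: Q = 437.0 / 16.56
Q = 26.4


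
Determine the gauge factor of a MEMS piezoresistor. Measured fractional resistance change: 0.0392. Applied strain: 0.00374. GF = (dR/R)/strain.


Step 1: Identify values.
dR/R = 0.0392, strain = 0.00374
Step 2: GF = (dR/R) / strain = 0.0392 / 0.00374
GF = 10.5


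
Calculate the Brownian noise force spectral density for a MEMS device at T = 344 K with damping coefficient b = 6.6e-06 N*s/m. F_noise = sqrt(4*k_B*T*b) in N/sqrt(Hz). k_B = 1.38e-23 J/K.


Step 1: Compute 4 * k_B * T * b
= 4 * 1.38e-23 * 344 * 6.6e-06
= 1.2533e-25 N^2/Hz
Step 2: F_noise = sqrt(1.2533e-25)
F_noise = 3.54e-13 N/sqrt(Hz)


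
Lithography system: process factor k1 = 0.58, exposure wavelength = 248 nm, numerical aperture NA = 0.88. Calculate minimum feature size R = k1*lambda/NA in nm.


Step 1: Identify values: k1 = 0.58, lambda = 248 nm, NA = 0.88
Step 2: R = k1 * lambda / NA
R = 0.58 * 248 / 0.88
R = 163.5 nm


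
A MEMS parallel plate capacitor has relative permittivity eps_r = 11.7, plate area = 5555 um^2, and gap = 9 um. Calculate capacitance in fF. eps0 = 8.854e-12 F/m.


Step 1: Convert area to m^2: A = 5555e-12 m^2
Step 2: Convert gap to m: d = 9e-6 m
Step 3: C = eps0 * eps_r * A / d
C = 8.854e-12 * 11.7 * 5555e-12 / 9e-6
Step 4: Convert to fF (multiply by 1e15).
C = 63.94 fF


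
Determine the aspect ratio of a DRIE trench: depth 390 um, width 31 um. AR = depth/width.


Step 1: AR = depth / width
Step 2: AR = 390 / 31
AR = 12.6


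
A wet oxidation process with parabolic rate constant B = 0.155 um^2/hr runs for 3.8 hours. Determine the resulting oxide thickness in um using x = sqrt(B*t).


Step 1: Compute B*t = 0.155 * 3.8 = 0.589
Step 2: x = sqrt(0.589)
x = 0.767 um


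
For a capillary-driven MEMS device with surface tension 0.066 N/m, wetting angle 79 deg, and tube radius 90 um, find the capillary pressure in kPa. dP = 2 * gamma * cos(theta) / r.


Step 1: cos(79 deg) = 0.1908
Step 2: Convert r to m: r = 90e-6 m
Step 3: dP = 2 * 0.066 * 0.1908 / 90e-6 = 279.8 Pa
Step 4: Convert Pa to kPa (divide by 1000).
dP = 0.28 kPa


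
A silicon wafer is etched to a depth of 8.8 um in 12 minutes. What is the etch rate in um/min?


Step 1: Etch rate = depth / time
Step 2: rate = 8.8 / 12
rate = 0.733 um/min


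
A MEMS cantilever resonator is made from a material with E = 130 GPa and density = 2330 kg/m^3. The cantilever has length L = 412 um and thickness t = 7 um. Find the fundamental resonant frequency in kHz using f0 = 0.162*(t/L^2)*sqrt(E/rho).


Step 1: Convert units to SI.
t_SI = 7e-6 m, L_SI = 412e-6 m
Step 2: Calculate sqrt(E/rho).
sqrt(130e9 / 2330) = 7469.54 m/s
Step 3: Compute f0.
f0 = 0.162 * 7e-6 / (412e-6)^2 * 7469.54 = 49901.4 Hz = 49.9 kHz


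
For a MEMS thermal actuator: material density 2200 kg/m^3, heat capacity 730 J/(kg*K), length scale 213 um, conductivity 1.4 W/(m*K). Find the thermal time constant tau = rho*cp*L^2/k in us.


Step 1: Convert L to m: L = 213e-6 m
Step 2: L^2 = (213e-6)^2 = 4.5369e-08 m^2
Step 3: tau = 2200 * 730 * 4.5369e-08 / 1.4 = 5.204472429e-02 s
Step 4: Convert to microseconds (multiply by 1e6).
tau = 52044.724 us


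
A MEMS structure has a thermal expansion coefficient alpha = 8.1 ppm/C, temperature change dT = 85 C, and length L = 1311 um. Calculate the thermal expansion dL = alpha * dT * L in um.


Step 1: Convert CTE: alpha = 8.1 ppm/C = 8.1e-6 /C
Step 2: dL = 8.1e-6 * 85 * 1311
dL = 0.9026 um


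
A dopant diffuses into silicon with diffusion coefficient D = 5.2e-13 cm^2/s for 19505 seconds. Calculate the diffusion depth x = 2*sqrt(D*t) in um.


Step 1: Compute D*t = 5.2e-13 * 19505 = 1.01426e-08 cm^2
Step 2: sqrt(D*t) = 1.0071e-04 cm
Step 3: x = 2 * 1.0071e-04 cm = 2.0142e-04 cm
Step 4: Convert to um (1 cm = 1e4 um): x = 2.014 um


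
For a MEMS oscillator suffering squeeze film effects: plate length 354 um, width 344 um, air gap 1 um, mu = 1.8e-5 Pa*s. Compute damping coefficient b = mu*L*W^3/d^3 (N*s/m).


Step 1: Convert to SI.
L = 354e-6 m, W = 344e-6 m, d = 1e-6 m
Step 2: W^3 = (344e-6)^3 = 4.07e-11 m^3
Step 3: d^3 = (1e-6)^3 = 1.00e-18 m^3
Step 4: b = 1.8e-5 * 354e-6 * 4.07e-11 / 1.00e-18
b = 2.59e-01 N*s/m


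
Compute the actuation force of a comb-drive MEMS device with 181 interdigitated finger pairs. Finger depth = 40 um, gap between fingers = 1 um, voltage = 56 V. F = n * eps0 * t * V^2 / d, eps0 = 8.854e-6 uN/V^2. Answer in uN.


Step 1: Parameters: n=181, eps0=8.854e-6 uN/V^2, t=40 um, V=56 V, d=1 um
Step 2: V^2 = 3136
Step 3: F = 181 * 8.854e-6 * 40 * 3136 / 1
F = 201.027 uN


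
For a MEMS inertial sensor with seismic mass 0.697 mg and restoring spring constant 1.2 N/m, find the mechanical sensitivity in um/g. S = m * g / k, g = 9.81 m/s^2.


Step 1: Convert mass: m = 0.697 mg = 6.97e-07 kg
Step 2: S = m * g / k = 6.97e-07 * 9.81 / 1.2
Step 3: S = 5.70e-06 m/g
Step 4: Convert to um/g: S = 5.698 um/g


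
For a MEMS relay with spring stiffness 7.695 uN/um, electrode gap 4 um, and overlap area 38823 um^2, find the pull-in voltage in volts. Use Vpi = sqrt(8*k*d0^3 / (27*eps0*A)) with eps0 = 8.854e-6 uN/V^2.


Step 1: Compute numerator: 8 * k * d0^3 = 8 * 7.695 * 4^3 = 3939.84
Step 2: Compute denominator: 27 * eps0 * A = 27 * 8.854e-6 * 38823 = 9.280949
Step 3: Vpi = sqrt(3939.84 / 9.280949)
Vpi = 20.6 V


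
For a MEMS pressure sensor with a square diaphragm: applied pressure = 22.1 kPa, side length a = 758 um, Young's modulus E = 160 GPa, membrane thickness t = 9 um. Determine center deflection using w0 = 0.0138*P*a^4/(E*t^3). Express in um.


Step 1: Convert pressure to compatible units (E is in GPa, so P in GPa).
P = 22.1 kPa = 22.1e-6 GPa
Step 2: Compute numerator: 0.0138 * P * a^4.
a^4 = 758^4 = 330123790096
numerator = 0.0138 * 22.1e-6 * 330123790096 = 1.00681e+05
Step 3: Compute denominator: E * t^3 = 160 * 9^3 = 116640
Step 4: w0 = numerator / denominator = 1.00681e+05 / 116640 = 0.8632 um


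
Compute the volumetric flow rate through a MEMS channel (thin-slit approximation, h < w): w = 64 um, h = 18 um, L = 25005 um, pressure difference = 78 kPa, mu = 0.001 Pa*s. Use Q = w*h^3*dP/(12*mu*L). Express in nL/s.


Step 1: Convert all dimensions to SI (meters).
w = 64e-6 m, h = 18e-6 m, L = 25005e-6 m, dP = 78e3 Pa
Step 2: Q = w * h^3 * dP / (12 * mu * L)
Q = 64e-6 * (18e-6)^3 * 78e3 / (12 * 0.001 * 25005e-6) = 9.702507e-11 m^3/s
Step 3: Convert Q from m^3/s to nL/s (1 m^3 = 1e12 nL, so multiply by 1e12).
Q = 97.025 nL/s


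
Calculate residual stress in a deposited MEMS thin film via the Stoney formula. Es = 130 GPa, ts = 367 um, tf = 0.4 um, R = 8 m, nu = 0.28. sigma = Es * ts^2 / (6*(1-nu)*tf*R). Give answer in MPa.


Step 1: Compute numerator: Es * ts^2 = 130 * 367^2 = 17509570 (GPa*um^2)
Step 2: Compute denominator (R in um): 6*(1-nu)*tf*R = 6*0.72*0.4*8e6 = 13824000.0 (um^2)
Step 3: sigma (GPa) = 17509570 / 13824000.0 = 1.266607e+00 GPa
Step 4: Convert to MPa (x1000): sigma = 1266.6 MPa


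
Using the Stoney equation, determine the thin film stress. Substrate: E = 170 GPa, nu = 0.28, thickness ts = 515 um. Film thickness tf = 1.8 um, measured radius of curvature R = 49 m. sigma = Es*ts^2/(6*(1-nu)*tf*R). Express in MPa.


Step 1: Compute numerator: Es * ts^2 = 170 * 515^2 = 45088250 (GPa*um^2)
Step 2: Compute denominator (R in um): 6*(1-nu)*tf*R = 6*0.72*1.8*49e6 = 381024000.0 (um^2)
Step 3: sigma (GPa) = 45088250 / 381024000.0 = 1.18334e-01 GPa
Step 4: Convert to MPa (x1000): sigma = 118.3 MPa


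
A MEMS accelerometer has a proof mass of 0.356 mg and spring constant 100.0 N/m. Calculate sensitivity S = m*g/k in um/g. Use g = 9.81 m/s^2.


Step 1: Convert mass: m = 0.356 mg = 3.56e-07 kg
Step 2: S = m * g / k = 3.56e-07 * 9.81 / 100.0
Step 3: S = 3.49e-08 m/g
Step 4: Convert to um/g: S = 0.035 um/g


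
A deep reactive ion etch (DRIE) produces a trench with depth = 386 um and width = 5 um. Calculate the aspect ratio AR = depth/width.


Step 1: AR = depth / width
Step 2: AR = 386 / 5
AR = 77.2


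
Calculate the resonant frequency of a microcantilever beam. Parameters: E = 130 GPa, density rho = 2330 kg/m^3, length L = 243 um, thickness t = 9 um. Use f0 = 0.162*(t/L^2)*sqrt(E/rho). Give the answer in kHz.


Step 1: Convert units to SI.
t_SI = 9e-6 m, L_SI = 243e-6 m
Step 2: Calculate sqrt(E/rho).
sqrt(130e9 / 2330) = 7469.54 m/s
Step 3: Compute f0.
f0 = 0.162 * 9e-6 / (243e-6)^2 * 7469.54 = 184433.1 Hz = 184.43 kHz


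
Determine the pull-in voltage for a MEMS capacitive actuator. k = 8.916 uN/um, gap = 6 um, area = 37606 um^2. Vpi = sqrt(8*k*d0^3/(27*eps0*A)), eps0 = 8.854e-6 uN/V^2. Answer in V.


Step 1: Compute numerator: 8 * k * d0^3 = 8 * 8.916 * 6^3 = 15406.848
Step 2: Compute denominator: 27 * eps0 * A = 27 * 8.854e-6 * 37606 = 8.990015
Step 3: Vpi = sqrt(15406.848 / 8.990015)
Vpi = 41.4 V


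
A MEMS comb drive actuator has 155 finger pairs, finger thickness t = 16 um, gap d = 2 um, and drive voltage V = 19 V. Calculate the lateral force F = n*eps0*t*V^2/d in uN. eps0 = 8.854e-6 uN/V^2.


Step 1: Parameters: n=155, eps0=8.854e-6 uN/V^2, t=16 um, V=19 V, d=2 um
Step 2: V^2 = 361
Step 3: F = 155 * 8.854e-6 * 16 * 361 / 2
F = 3.963 uN


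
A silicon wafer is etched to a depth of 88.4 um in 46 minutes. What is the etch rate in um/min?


Step 1: Etch rate = depth / time
Step 2: rate = 88.4 / 46
rate = 1.922 um/min


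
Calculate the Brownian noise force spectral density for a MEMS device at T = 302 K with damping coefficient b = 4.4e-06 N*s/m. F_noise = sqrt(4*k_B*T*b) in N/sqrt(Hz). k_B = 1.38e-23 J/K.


Step 1: Compute 4 * k_B * T * b
= 4 * 1.38e-23 * 302 * 4.4e-06
= 7.3350e-26 N^2/Hz
Step 2: F_noise = sqrt(7.3350e-26)
F_noise = 2.71e-13 N/sqrt(Hz)


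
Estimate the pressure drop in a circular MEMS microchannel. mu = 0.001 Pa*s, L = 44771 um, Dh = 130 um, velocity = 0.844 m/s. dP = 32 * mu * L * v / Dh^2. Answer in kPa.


Step 1: Convert to SI: L = 44771e-6 m, Dh = 130e-6 m
Step 2: dP = 32 * 0.001 * 44771e-6 * 0.844 / (130e-6)^2
Step 3: dP = 71548.83 Pa
Step 4: Convert to kPa: dP = 71.55 kPa


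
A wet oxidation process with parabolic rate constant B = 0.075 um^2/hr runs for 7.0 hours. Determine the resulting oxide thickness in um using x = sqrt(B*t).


Step 1: Compute B*t = 0.075 * 7.0 = 0.525
Step 2: x = sqrt(0.525)
x = 0.725 um


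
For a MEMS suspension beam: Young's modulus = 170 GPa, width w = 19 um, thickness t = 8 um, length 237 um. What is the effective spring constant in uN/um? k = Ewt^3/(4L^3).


Step 1: Convert E to consistent units (1 GPa = 1000 uN/um^2).
E = 170 GPa = 170000 uN/um^2
Step 2: Compute t^3 = 8^3 = 512
Step 3: Compute L^3 = 237^3 = 13312053
Step 4: k = 170000 * 19 * 512 / (4 * 13312053)
k = 31.0576 uN/um


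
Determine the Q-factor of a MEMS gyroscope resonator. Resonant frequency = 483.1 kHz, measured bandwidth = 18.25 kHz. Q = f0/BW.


Step 1: Q = f0 / bandwidth
Step 2: Q = 483.1 / 18.25
Q = 26.5


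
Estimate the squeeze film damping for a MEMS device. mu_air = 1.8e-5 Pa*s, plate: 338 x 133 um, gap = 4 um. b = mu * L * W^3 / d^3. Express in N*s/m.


Step 1: Convert to SI.
L = 338e-6 m, W = 133e-6 m, d = 4e-6 m
Step 2: W^3 = (133e-6)^3 = 2.35e-12 m^3
Step 3: d^3 = (4e-6)^3 = 6.40e-17 m^3
Step 4: b = 1.8e-5 * 338e-6 * 2.35e-12 / 6.40e-17
b = 2.24e-04 N*s/m


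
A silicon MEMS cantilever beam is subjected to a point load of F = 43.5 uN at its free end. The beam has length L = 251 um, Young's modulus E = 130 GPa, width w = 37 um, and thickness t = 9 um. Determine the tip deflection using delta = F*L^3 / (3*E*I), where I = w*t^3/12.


Step 1: Calculate the second moment of area.
I = w * t^3 / 12 = 37 * 9^3 / 12 = 2247.75 um^4
Step 2: Convert E to consistent units (1 GPa = 1000 uN/um^2).
E = 130 GPa = 130000 uN/um^2
Step 3: Calculate tip deflection.
delta = F * L^3 / (3 * E * I)
delta = 43.5 * 251^3 / (3 * 130000 * 2247.75)
delta = 0.7847 um


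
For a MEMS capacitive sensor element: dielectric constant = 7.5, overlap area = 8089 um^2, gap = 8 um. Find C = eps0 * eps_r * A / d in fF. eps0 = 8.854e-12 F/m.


Step 1: Convert area to m^2: A = 8089e-12 m^2
Step 2: Convert gap to m: d = 8e-6 m
Step 3: C = eps0 * eps_r * A / d
C = 8.854e-12 * 7.5 * 8089e-12 / 8e-6
Step 4: Convert to fF (multiply by 1e15).
C = 67.14 fF


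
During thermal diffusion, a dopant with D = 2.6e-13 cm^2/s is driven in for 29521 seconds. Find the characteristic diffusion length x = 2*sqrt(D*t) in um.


Step 1: Compute D*t = 2.6e-13 * 29521 = 7.67546e-09 cm^2
Step 2: sqrt(D*t) = 8.76097e-05 cm
Step 3: x = 2 * 8.76097e-05 cm = 1.752194e-04 cm
Step 4: Convert to um (1 cm = 1e4 um): x = 1.752 um


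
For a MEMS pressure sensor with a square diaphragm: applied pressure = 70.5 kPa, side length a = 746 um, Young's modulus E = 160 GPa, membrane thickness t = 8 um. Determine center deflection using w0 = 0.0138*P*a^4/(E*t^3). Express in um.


Step 1: Convert pressure to compatible units (E is in GPa, so P in GPa).
P = 70.5 kPa = 70.5e-6 GPa
Step 2: Compute numerator: 0.0138 * P * a^4.
a^4 = 746^4 = 309710058256
numerator = 0.0138 * 70.5e-6 * 309710058256 = 3.013169e+05
Step 3: Compute denominator: E * t^3 = 160 * 8^3 = 81920
Step 4: w0 = numerator / denominator = 3.013169e+05 / 81920 = 3.6782 um


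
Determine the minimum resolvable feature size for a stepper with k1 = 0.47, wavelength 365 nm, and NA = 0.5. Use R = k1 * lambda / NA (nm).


Step 1: Identify values: k1 = 0.47, lambda = 365 nm, NA = 0.5
Step 2: R = k1 * lambda / NA
R = 0.47 * 365 / 0.5
R = 343.1 nm


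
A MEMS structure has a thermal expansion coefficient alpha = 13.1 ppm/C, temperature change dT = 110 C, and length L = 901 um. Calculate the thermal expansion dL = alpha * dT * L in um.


Step 1: Convert CTE: alpha = 13.1 ppm/C = 13.1e-6 /C
Step 2: dL = 13.1e-6 * 110 * 901
dL = 1.2983 um


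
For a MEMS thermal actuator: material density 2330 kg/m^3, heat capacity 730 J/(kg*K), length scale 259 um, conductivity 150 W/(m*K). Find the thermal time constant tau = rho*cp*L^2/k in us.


Step 1: Convert L to m: L = 259e-6 m
Step 2: L^2 = (259e-6)^2 = 6.7081e-08 m^2
Step 3: tau = 2330 * 730 * 6.7081e-08 / 150 = 7.6065382e-04 s
Step 4: Convert to microseconds (multiply by 1e6).
tau = 760.654 us


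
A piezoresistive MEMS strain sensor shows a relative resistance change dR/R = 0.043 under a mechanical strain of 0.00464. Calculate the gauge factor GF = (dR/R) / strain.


Step 1: Identify values.
dR/R = 0.043, strain = 0.00464
Step 2: GF = (dR/R) / strain = 0.043 / 0.00464
GF = 9.3


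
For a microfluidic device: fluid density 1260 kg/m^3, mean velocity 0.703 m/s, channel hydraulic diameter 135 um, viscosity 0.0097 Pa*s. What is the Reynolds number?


Step 1: Convert Dh to meters: Dh = 135e-6 m
Step 2: Re = rho * v * Dh / mu
Re = 1260 * 0.703 * 135e-6 / 0.0097
Re = 12.328


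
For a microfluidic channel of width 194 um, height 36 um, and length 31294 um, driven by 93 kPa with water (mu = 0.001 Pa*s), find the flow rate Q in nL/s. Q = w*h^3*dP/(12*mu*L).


Step 1: Convert all dimensions to SI (meters).
w = 194e-6 m, h = 36e-6 m, L = 31294e-6 m, dP = 93e3 Pa
Step 2: Q = w * h^3 * dP / (12 * mu * L)
Q = 194e-6 * (36e-6)^3 * 93e3 / (12 * 0.001 * 31294e-6) = 2.24155736e-09 m^3/s
Step 3: Convert Q from m^3/s to nL/s (1 m^3 = 1e12 nL, so multiply by 1e12).
Q = 2241.557 nL/s


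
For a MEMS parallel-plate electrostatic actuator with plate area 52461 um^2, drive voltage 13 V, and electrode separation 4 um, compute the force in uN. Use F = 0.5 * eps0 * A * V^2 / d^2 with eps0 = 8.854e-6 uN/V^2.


Step 1: Identify parameters.
eps0 = 8.854e-6 uN/V^2, A = 52461 um^2, V = 13 V, d = 4 um
Step 2: Compute V^2 = 13^2 = 169
Step 3: Compute d^2 = 4^2 = 16
Step 4: F = 0.5 * 8.854e-6 * 52461 * 169 / 16
F = 2.453 uN


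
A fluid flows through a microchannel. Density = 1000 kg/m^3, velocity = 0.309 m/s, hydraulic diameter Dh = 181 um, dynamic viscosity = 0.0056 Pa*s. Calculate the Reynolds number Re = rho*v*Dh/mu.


Step 1: Convert Dh to meters: Dh = 181e-6 m
Step 2: Re = rho * v * Dh / mu
Re = 1000 * 0.309 * 181e-6 / 0.0056
Re = 9.987


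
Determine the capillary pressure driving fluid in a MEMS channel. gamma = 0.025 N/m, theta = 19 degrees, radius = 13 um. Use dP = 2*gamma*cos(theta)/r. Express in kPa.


Step 1: cos(19 deg) = 0.9455
Step 2: Convert r to m: r = 13e-6 m
Step 3: dP = 2 * 0.025 * 0.9455 / 13e-6 = 3636.5 Pa
Step 4: Convert Pa to kPa (divide by 1000).
dP = 3.64 kPa


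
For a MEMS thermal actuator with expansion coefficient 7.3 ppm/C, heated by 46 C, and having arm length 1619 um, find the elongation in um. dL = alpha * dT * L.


Step 1: Convert CTE: alpha = 7.3 ppm/C = 7.3e-6 /C
Step 2: dL = 7.3e-6 * 46 * 1619
dL = 0.5437 um


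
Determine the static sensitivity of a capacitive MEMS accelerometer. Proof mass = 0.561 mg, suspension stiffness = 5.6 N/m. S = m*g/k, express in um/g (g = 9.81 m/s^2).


Step 1: Convert mass: m = 0.561 mg = 5.61e-07 kg
Step 2: S = m * g / k = 5.61e-07 * 9.81 / 5.6
Step 3: S = 9.83e-07 m/g
Step 4: Convert to um/g: S = 0.983 um/g


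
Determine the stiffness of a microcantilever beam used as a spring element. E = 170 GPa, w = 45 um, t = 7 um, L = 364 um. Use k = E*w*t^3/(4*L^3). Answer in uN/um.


Step 1: Convert E to consistent units (1 GPa = 1000 uN/um^2).
E = 170 GPa = 170000 uN/um^2
Step 2: Compute t^3 = 7^3 = 343
Step 3: Compute L^3 = 364^3 = 48228544
Step 4: k = 170000 * 45 * 343 / (4 * 48228544)
k = 13.6016 uN/um


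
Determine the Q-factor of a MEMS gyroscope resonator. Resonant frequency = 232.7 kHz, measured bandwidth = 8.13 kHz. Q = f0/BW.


Step 1: Q = f0 / bandwidth
Step 2: Q = 232.7 / 8.13
Q = 28.6


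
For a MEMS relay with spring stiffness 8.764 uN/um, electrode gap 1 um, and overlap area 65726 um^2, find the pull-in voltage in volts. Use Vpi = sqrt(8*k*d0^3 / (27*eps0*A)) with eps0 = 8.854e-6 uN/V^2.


Step 1: Compute numerator: 8 * k * d0^3 = 8 * 8.764 * 1^3 = 70.112
Step 2: Compute denominator: 27 * eps0 * A = 27 * 8.854e-6 * 65726 = 15.712326
Step 3: Vpi = sqrt(70.112 / 15.712326)
Vpi = 2.11 V


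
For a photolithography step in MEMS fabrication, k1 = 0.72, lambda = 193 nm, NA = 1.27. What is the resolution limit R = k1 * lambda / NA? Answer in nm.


Step 1: Identify values: k1 = 0.72, lambda = 193 nm, NA = 1.27
Step 2: R = k1 * lambda / NA
R = 0.72 * 193 / 1.27
R = 109.4 nm


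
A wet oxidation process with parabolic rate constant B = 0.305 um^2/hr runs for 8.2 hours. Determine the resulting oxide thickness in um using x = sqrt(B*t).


Step 1: Compute B*t = 0.305 * 8.2 = 2.501
Step 2: x = sqrt(2.501)
x = 1.581 um


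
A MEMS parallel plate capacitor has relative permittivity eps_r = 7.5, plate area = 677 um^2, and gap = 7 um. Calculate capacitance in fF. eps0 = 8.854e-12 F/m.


Step 1: Convert area to m^2: A = 677e-12 m^2
Step 2: Convert gap to m: d = 7e-6 m
Step 3: C = eps0 * eps_r * A / d
C = 8.854e-12 * 7.5 * 677e-12 / 7e-6
Step 4: Convert to fF (multiply by 1e15).
C = 6.42 fF


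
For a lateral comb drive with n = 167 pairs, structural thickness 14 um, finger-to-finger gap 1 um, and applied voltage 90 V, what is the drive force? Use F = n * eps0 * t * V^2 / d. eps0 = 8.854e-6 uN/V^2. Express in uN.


Step 1: Parameters: n=167, eps0=8.854e-6 uN/V^2, t=14 um, V=90 V, d=1 um
Step 2: V^2 = 8100
Step 3: F = 167 * 8.854e-6 * 14 * 8100 / 1
F = 167.675 uN


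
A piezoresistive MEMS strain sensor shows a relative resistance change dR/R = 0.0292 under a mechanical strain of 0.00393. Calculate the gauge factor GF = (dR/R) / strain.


Step 1: Identify values.
dR/R = 0.0292, strain = 0.00393
Step 2: GF = (dR/R) / strain = 0.0292 / 0.00393
GF = 7.4


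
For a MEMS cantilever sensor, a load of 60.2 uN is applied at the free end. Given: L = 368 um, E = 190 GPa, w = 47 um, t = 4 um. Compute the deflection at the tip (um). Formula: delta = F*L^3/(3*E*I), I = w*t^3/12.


Step 1: Calculate the second moment of area.
I = w * t^3 / 12 = 47 * 4^3 / 12 = 250.6667 um^4
Step 2: Convert E to consistent units (1 GPa = 1000 uN/um^2).
E = 190 GPa = 190000 uN/um^2
Step 3: Calculate tip deflection.
delta = F * L^3 / (3 * E * I)
delta = 60.2 * 368^3 / (3 * 190000 * 250.6667)
delta = 20.9975 um


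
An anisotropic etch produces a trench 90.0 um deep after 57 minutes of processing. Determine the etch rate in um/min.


Step 1: Etch rate = depth / time
Step 2: rate = 90.0 / 57
rate = 1.579 um/min


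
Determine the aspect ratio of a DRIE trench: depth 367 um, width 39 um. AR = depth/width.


Step 1: AR = depth / width
Step 2: AR = 367 / 39
AR = 9.4


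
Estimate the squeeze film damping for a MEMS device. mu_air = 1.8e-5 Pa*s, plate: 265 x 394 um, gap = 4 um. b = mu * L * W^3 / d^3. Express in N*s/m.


Step 1: Convert to SI.
L = 265e-6 m, W = 394e-6 m, d = 4e-6 m
Step 2: W^3 = (394e-6)^3 = 6.12e-11 m^3
Step 3: d^3 = (4e-6)^3 = 6.40e-17 m^3
Step 4: b = 1.8e-5 * 265e-6 * 6.12e-11 / 6.40e-17
b = 4.56e-03 N*s/m


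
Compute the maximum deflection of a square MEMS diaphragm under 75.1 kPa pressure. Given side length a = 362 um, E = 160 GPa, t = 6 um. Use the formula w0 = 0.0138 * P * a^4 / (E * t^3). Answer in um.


Step 1: Convert pressure to compatible units (E is in GPa, so P in GPa).
P = 75.1 kPa = 75.1e-6 GPa
Step 2: Compute numerator: 0.0138 * P * a^4.
a^4 = 362^4 = 17172529936
numerator = 0.0138 * 75.1e-6 * 17172529936 = 1.7797e+04
Step 3: Compute denominator: E * t^3 = 160 * 6^3 = 34560
Step 4: w0 = numerator / denominator = 1.7797e+04 / 34560 = 0.515 um


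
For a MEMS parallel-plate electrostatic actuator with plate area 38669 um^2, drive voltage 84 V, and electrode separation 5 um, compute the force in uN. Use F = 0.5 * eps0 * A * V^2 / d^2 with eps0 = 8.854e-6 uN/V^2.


Step 1: Identify parameters.
eps0 = 8.854e-6 uN/V^2, A = 38669 um^2, V = 84 V, d = 5 um
Step 2: Compute V^2 = 84^2 = 7056
Step 3: Compute d^2 = 5^2 = 25
Step 4: F = 0.5 * 8.854e-6 * 38669 * 7056 / 25
F = 48.316 uN


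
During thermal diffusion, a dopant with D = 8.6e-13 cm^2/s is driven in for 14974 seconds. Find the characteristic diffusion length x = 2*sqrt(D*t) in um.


Step 1: Compute D*t = 8.6e-13 * 14974 = 1.287764e-08 cm^2
Step 2: sqrt(D*t) = 1.1348e-04 cm
Step 3: x = 2 * 1.1348e-04 cm = 2.2696e-04 cm
Step 4: Convert to um (1 cm = 1e4 um): x = 2.27 um


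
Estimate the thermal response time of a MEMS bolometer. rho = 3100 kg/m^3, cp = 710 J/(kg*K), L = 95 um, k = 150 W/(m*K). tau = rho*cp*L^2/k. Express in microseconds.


Step 1: Convert L to m: L = 95e-6 m
Step 2: L^2 = (95e-6)^2 = 9.025e-09 m^2
Step 3: tau = 3100 * 710 * 9.025e-09 / 150 = 1.3242683e-04 s
Step 4: Convert to microseconds (multiply by 1e6).
tau = 132.427 us


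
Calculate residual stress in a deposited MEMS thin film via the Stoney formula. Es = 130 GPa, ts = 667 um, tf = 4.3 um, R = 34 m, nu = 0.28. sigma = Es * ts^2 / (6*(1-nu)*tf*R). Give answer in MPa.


Step 1: Compute numerator: Es * ts^2 = 130 * 667^2 = 57835570 (GPa*um^2)
Step 2: Compute denominator (R in um): 6*(1-nu)*tf*R = 6*0.72*4.3*34e6 = 631584000.0 (um^2)
Step 3: sigma (GPa) = 57835570 / 631584000.0 = 9.1572e-02 GPa
Step 4: Convert to MPa (x1000): sigma = 91.6 MPa


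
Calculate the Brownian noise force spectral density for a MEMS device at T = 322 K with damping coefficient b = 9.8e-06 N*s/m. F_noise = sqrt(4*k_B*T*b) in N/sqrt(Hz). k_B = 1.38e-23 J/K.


Step 1: Compute 4 * k_B * T * b
= 4 * 1.38e-23 * 322 * 9.8e-06
= 1.7419e-25 N^2/Hz
Step 2: F_noise = sqrt(1.7419e-25)
F_noise = 4.17e-13 N/sqrt(Hz)


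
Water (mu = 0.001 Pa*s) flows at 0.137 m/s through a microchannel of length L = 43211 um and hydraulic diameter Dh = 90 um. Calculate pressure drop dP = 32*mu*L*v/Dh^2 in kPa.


Step 1: Convert to SI: L = 43211e-6 m, Dh = 90e-6 m
Step 2: dP = 32 * 0.001 * 43211e-6 * 0.137 / (90e-6)^2
Step 3: dP = 23387.29 Pa
Step 4: Convert to kPa: dP = 23.39 kPa


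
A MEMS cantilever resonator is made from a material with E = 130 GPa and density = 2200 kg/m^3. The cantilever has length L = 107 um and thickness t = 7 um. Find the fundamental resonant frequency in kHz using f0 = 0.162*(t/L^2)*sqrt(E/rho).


Step 1: Convert units to SI.
t_SI = 7e-6 m, L_SI = 107e-6 m
Step 2: Calculate sqrt(E/rho).
sqrt(130e9 / 2200) = 7687.06 m/s
Step 3: Compute f0.
f0 = 0.162 * 7e-6 / (107e-6)^2 * 7687.06 = 761387.5 Hz = 761.39 kHz


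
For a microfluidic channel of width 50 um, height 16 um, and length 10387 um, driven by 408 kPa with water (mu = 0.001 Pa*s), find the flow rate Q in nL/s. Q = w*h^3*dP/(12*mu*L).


Step 1: Convert all dimensions to SI (meters).
w = 50e-6 m, h = 16e-6 m, L = 10387e-6 m, dP = 408e3 Pa
Step 2: Q = w * h^3 * dP / (12 * mu * L)
Q = 50e-6 * (16e-6)^3 * 408e3 / (12 * 0.001 * 10387e-6) = 6.7037643e-10 m^3/s
Step 3: Convert Q from m^3/s to nL/s (1 m^3 = 1e12 nL, so multiply by 1e12).
Q = 670.376 nL/s


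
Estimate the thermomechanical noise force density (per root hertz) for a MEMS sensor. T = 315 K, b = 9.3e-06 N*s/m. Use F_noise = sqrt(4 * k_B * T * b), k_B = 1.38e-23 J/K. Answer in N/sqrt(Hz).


Step 1: Compute 4 * k_B * T * b
= 4 * 1.38e-23 * 315 * 9.3e-06
= 1.6171e-25 N^2/Hz
Step 2: F_noise = sqrt(1.6171e-25)
F_noise = 4.02e-13 N/sqrt(Hz)


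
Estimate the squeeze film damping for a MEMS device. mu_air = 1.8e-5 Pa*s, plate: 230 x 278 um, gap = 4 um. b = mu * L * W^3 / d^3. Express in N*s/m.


Step 1: Convert to SI.
L = 230e-6 m, W = 278e-6 m, d = 4e-6 m
Step 2: W^3 = (278e-6)^3 = 2.15e-11 m^3
Step 3: d^3 = (4e-6)^3 = 6.40e-17 m^3
Step 4: b = 1.8e-5 * 230e-6 * 2.15e-11 / 6.40e-17
b = 1.39e-03 N*s/m


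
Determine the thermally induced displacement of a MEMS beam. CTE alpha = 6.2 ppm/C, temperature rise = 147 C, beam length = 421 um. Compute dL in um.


Step 1: Convert CTE: alpha = 6.2 ppm/C = 6.2e-6 /C
Step 2: dL = 6.2e-6 * 147 * 421
dL = 0.3837 um


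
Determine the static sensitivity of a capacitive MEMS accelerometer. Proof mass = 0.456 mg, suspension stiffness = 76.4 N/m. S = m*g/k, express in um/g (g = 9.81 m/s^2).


Step 1: Convert mass: m = 0.456 mg = 4.56e-07 kg
Step 2: S = m * g / k = 4.56e-07 * 9.81 / 76.4
Step 3: S = 5.86e-08 m/g
Step 4: Convert to um/g: S = 0.059 um/g


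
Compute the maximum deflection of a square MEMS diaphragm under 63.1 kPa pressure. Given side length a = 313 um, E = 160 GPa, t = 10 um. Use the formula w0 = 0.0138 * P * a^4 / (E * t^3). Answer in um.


Step 1: Convert pressure to compatible units (E is in GPa, so P in GPa).
P = 63.1 kPa = 63.1e-6 GPa
Step 2: Compute numerator: 0.0138 * P * a^4.
a^4 = 313^4 = 9597924961
numerator = 0.0138 * 63.1e-6 * 9597924961 = 8.3577e+03
Step 3: Compute denominator: E * t^3 = 160 * 10^3 = 160000
Step 4: w0 = numerator / denominator = 8.3577e+03 / 160000 = 0.0522 um


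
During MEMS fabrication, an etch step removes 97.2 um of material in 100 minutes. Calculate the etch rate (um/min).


Step 1: Etch rate = depth / time
Step 2: rate = 97.2 / 100
rate = 0.972 um/min


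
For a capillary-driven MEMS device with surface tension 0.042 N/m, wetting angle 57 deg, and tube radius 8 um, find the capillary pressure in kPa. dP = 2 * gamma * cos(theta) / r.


Step 1: cos(57 deg) = 0.5446
Step 2: Convert r to m: r = 8e-6 m
Step 3: dP = 2 * 0.042 * 0.5446 / 8e-6 = 5718.3 Pa
Step 4: Convert Pa to kPa (divide by 1000).
dP = 5.72 kPa


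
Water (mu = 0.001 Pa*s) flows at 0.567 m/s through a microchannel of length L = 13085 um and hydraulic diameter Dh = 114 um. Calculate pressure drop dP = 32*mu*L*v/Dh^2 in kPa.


Step 1: Convert to SI: L = 13085e-6 m, Dh = 114e-6 m
Step 2: dP = 32 * 0.001 * 13085e-6 * 0.567 / (114e-6)^2
Step 3: dP = 18268.25 Pa
Step 4: Convert to kPa: dP = 18.27 kPa


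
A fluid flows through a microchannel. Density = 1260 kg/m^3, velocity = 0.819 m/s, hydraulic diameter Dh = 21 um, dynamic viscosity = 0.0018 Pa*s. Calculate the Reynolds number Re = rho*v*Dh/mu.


Step 1: Convert Dh to meters: Dh = 21e-6 m
Step 2: Re = rho * v * Dh / mu
Re = 1260 * 0.819 * 21e-6 / 0.0018
Re = 12.039


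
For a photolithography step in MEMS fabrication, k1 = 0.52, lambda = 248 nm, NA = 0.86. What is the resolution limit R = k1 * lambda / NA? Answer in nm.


Step 1: Identify values: k1 = 0.52, lambda = 248 nm, NA = 0.86
Step 2: R = k1 * lambda / NA
R = 0.52 * 248 / 0.86
R = 150.0 nm


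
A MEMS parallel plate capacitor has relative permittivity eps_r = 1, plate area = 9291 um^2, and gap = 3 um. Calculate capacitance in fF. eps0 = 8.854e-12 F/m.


Step 1: Convert area to m^2: A = 9291e-12 m^2
Step 2: Convert gap to m: d = 3e-6 m
Step 3: C = eps0 * eps_r * A / d
C = 8.854e-12 * 1 * 9291e-12 / 3e-6
Step 4: Convert to fF (multiply by 1e15).
C = 27.42 fF
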